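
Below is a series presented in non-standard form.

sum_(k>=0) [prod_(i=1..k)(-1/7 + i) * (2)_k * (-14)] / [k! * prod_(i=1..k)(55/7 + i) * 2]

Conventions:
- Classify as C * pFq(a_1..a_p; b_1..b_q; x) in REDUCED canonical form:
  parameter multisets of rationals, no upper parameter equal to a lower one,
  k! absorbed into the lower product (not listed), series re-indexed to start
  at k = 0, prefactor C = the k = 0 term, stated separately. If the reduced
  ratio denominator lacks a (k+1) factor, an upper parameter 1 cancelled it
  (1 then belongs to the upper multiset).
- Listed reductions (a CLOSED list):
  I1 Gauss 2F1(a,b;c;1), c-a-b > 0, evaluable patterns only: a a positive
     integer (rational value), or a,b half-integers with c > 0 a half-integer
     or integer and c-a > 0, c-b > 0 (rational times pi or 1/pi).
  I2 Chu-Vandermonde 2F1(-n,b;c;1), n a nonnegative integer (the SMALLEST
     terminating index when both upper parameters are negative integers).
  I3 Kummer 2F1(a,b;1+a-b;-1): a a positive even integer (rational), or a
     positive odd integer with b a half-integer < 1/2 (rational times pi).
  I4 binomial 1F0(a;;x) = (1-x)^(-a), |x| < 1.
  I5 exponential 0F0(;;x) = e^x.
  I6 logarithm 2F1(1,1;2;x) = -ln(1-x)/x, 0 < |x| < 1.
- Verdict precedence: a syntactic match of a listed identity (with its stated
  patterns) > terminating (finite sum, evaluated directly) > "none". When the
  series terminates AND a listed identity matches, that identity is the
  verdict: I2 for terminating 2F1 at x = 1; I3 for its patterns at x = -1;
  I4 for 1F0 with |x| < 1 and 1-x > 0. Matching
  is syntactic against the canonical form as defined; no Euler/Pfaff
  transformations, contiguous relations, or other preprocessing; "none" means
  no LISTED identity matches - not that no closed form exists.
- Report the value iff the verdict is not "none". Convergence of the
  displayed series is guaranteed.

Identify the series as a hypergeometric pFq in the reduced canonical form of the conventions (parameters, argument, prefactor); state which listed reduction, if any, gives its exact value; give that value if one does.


With C = -7: the canonical form is 2F1(6/7, 2; 62/7; 1). Verdict: this is Gauss's theorem (I1) (x = 1: the Gamma ratio telescopes since c-a-b = 6 > 0 and a = 2 in Z>0). Its exact value is -440/49.

Structural cue: t_0 = -7 here, and the lower running product (prefactor -7) is a rising factorial.
Term ratio: r(k) = 1 * (k+6/7) (k+2) / [(k+62/7) (k+1)] - rational in k, leading ratio 1; with t_0 = -7, classification follows.


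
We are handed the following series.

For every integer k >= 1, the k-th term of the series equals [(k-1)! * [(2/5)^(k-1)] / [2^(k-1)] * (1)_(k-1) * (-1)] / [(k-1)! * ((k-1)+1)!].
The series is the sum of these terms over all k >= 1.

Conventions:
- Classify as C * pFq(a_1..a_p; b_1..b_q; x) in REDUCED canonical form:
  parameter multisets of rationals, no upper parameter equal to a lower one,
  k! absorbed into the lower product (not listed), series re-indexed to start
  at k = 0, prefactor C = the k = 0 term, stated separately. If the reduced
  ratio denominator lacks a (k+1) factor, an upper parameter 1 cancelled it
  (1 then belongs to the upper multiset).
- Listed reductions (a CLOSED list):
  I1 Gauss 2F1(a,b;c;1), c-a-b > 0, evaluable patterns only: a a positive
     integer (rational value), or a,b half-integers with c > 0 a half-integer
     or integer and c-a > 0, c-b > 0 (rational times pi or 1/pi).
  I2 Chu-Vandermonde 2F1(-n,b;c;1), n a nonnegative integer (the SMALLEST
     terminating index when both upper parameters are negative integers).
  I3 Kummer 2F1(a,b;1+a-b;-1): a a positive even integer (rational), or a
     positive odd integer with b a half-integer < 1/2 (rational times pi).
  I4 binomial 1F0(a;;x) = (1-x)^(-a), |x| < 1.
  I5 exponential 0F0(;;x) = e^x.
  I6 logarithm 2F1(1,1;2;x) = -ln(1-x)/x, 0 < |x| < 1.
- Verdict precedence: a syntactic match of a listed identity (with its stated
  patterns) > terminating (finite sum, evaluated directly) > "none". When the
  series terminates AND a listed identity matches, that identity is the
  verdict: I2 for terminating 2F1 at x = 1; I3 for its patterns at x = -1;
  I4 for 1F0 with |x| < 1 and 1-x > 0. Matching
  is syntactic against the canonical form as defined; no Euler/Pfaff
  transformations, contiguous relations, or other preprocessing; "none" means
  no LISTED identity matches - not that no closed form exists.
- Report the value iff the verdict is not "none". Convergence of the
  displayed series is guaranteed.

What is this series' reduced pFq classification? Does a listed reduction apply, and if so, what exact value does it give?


This is -1 * 2F1(1, 1; 2; 1/5) in reduced canonical form. Verdict (x = 1/5): the I6 logarithm reduction applies (the logarithm: parameters (1,1;2), x = 1/5). Hence: 5 * ln(4/5).

Key observation: x = (1/5) and the factorial ratio (C = -1, x = 1/5) (k+a-1)!/(a-1)! is a rising factorial (a)_k.
Step ratio: r(k) = (1/5) * (k+1) (k+1) / [(k+2) (k+1)] - rational in k, leading ratio (1/5); with t_0 = -1, classification follows.


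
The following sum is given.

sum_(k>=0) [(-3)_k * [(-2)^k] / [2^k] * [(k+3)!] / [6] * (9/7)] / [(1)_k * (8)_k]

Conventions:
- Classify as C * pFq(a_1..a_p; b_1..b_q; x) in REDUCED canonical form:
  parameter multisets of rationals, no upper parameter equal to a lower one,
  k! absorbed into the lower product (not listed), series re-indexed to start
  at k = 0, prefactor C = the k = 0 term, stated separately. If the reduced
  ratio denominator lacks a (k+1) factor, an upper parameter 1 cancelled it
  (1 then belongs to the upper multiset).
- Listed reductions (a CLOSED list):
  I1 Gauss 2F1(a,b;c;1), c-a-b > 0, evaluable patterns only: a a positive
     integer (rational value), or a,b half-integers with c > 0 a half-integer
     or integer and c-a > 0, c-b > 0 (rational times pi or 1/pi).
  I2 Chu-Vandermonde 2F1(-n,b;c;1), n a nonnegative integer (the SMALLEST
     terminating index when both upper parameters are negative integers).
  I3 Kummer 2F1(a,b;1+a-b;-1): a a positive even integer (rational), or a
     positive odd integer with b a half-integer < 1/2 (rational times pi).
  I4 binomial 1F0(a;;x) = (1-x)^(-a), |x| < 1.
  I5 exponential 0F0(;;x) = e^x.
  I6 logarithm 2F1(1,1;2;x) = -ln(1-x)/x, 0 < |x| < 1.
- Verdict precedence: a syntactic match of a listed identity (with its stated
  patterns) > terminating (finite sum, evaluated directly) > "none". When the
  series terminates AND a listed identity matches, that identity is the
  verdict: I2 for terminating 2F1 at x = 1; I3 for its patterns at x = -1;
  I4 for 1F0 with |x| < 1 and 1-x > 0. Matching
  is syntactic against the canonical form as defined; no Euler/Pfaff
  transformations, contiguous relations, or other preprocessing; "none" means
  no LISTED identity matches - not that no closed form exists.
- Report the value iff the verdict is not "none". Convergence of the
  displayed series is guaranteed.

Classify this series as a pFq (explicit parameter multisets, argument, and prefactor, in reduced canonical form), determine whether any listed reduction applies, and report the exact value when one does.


At argument -1: a 2F1 with upper {-3, 4}, lower {8}, scaled by C = 9/7. Verdict: this is the Kummer evaluation I3 (x = -1; c = 8 equals 1+a-b for upper {-3, 4}: listed pattern). Sum: 9/2.

Structural cue: t_0 = 9/7 here, and the two k-th powers (C = 9/7, x = -1) combine into one argument.
Step ratio: r(k) = (-1) * (k-3) (k+4) / [(k+8) (k+1)] - rational; roots negated = parameters, x = (-1), C = 9/7.


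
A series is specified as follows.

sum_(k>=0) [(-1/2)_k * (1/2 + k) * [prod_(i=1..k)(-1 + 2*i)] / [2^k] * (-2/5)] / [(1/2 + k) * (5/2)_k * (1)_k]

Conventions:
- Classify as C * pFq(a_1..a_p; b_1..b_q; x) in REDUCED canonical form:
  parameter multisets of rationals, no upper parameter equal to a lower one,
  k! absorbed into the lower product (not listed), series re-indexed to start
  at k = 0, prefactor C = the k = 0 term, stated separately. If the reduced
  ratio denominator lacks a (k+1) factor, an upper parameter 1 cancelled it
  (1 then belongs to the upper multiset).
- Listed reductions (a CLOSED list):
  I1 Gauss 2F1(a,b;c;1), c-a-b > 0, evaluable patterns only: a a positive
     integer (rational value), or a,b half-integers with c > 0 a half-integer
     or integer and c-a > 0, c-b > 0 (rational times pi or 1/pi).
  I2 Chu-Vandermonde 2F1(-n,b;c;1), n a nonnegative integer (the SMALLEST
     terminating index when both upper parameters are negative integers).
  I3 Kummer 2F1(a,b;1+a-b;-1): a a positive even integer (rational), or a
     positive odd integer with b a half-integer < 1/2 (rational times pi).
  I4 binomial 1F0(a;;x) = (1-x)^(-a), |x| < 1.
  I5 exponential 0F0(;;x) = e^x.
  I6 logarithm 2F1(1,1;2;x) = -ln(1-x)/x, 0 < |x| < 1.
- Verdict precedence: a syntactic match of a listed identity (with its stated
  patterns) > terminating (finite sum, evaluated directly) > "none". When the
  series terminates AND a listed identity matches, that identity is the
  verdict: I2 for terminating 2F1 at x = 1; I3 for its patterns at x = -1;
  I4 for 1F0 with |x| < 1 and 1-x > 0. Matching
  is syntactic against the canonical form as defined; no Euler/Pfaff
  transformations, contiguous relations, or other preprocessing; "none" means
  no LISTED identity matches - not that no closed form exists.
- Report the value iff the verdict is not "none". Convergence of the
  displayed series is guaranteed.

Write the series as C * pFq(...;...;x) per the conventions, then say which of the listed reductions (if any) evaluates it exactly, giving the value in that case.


Key step: from the first term -2/5: (1)_k (C = -2/5, x = 1) is k! itself.
Step ratio: r(k) = 1 * (k-1/2) (k+1/2) / [(k+5/2) (k+1)] - poly over poly, x = 1 from leading terms; C = -2/5 at k = 0.

Canonical form: C = -2/5 times 2F1 with upper {-1/2, 1/2}, lower {5/2}, x = 1. Verdict: this is Gauss's theorem I1 (half-integer case) (x = 1; upper {-1/2, 1/2} half-integers, c = 5/2 in the evaluable pattern). Exact value: (-9/80) * pi.


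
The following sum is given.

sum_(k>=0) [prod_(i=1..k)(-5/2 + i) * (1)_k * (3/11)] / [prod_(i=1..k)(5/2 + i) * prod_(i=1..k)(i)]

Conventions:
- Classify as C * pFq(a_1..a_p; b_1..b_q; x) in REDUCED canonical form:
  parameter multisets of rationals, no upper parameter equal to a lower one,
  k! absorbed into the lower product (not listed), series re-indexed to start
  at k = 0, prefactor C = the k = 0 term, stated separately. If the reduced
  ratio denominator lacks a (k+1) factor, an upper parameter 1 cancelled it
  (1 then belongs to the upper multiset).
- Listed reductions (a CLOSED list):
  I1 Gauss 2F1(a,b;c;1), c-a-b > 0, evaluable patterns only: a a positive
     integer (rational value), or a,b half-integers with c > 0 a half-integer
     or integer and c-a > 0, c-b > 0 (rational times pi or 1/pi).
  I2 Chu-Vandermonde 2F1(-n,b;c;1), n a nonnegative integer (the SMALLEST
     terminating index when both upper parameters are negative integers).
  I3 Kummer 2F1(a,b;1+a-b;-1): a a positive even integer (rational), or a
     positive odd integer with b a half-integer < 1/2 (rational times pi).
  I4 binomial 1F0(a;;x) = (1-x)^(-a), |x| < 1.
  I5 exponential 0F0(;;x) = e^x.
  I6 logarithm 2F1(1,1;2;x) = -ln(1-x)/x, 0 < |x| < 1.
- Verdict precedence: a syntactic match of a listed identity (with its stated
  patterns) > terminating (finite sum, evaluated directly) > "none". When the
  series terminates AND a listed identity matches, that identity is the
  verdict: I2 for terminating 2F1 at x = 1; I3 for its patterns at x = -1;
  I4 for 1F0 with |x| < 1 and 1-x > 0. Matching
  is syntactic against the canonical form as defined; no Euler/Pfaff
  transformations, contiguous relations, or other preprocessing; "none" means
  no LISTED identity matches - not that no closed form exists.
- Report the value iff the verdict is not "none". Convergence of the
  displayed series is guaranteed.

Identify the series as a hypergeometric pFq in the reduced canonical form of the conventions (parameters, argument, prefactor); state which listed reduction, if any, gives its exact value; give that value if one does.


Classification (C = 3/11): 2F1 with upper {-3/2, 1}, lower {7/2}, argument x = 1. Verdict: the Gauss summation I1 applies (x = 1: the Gamma ratio telescopes since c-a-b = 4 > 0 and a = 1 in Z>0). Exact value: 15/88.

Key observation: from the first term 3/11: the product of the first k integers (C = 3/11) is k!.
Term ratio: r(k) = 1 * (k-3/2) (k+1) / [(k+7/2) (k+1)] - rational; roots negated = parameters, x = 1, C = 3/11.


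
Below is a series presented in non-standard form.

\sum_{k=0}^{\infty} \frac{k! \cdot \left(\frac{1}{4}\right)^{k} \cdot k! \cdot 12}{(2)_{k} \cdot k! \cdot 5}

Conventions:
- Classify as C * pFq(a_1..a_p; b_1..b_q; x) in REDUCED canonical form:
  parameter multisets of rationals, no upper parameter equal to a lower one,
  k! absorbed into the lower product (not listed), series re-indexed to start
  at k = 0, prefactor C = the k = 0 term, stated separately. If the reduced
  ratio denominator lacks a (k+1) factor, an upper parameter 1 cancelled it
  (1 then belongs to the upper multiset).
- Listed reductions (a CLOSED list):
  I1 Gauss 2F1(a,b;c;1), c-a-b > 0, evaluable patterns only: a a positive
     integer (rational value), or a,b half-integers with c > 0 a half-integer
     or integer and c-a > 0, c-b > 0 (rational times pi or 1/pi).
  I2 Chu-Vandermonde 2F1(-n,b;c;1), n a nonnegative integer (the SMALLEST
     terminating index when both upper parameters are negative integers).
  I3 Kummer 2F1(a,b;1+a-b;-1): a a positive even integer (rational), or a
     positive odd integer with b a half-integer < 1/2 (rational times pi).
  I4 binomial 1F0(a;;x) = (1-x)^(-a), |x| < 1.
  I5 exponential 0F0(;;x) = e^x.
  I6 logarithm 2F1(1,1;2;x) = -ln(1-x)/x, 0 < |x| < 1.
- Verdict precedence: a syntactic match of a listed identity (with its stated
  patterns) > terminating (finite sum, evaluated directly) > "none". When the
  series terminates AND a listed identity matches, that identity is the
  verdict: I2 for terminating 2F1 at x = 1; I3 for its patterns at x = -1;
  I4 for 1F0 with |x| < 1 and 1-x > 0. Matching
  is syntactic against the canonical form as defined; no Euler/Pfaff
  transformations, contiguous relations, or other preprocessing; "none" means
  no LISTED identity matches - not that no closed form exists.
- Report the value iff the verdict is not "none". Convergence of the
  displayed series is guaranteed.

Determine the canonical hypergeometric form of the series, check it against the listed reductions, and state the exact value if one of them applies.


Key observation: t_0 = \frac{12}{5} here, and the constant factors (C = 12/5) combine into one prefactor.
Ratio: r(k) = \frac{1}{4} * (k+1) (k+1) / [(k+2) (k+1)] - rational in k. x = \frac{1}{4}; t_0 = \frac{12}{5}; negate the roots.

Prefactor \frac{12}{5}, argument \frac{1}{4}: 2F1 with upper {1, 1} over lower {2}. Verdict: this is logarithm (I6) (the logarithm: parameters (1,1;2), x = \frac{1}{4}). Its exact value is \left(-\frac{48}{5}\right) \cdot \ln\left(\frac{3}{4}\right).


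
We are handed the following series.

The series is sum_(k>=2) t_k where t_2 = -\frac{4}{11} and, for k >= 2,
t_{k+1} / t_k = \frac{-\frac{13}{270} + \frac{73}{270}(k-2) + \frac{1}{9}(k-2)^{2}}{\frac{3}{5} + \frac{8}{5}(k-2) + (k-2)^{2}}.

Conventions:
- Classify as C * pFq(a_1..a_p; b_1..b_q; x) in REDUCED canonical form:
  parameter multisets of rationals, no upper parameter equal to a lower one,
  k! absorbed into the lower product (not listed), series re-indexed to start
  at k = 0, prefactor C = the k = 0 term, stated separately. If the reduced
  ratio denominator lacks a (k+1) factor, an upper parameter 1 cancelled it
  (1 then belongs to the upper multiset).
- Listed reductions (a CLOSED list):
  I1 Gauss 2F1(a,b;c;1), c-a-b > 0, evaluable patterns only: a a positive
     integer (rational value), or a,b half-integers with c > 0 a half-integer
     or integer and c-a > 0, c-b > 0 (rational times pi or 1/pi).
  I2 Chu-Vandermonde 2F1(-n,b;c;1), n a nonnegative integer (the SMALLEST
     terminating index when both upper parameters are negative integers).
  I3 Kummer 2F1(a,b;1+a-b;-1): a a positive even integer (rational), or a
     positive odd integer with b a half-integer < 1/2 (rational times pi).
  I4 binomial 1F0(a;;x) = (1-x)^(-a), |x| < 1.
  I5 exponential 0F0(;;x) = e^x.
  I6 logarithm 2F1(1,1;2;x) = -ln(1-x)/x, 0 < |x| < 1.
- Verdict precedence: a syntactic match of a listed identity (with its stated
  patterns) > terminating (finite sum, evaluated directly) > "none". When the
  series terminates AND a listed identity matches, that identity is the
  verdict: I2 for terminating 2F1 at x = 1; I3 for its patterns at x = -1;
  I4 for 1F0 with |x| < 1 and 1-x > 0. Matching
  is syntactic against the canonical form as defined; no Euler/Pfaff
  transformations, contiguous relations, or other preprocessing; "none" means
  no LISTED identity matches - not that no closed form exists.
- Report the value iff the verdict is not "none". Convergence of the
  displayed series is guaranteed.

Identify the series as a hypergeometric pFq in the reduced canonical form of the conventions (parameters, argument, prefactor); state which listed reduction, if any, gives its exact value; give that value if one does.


Key observation: from the first term -\frac{4}{11}: the expanded ratio factors over Q; prefactor -4/11, roots give parameters.
Adjacent-term ratio: r(k) = \frac{1}{9} * (k-\frac{1}{6}) (k+\frac{13}{5}) / [(k+\frac{3}{5}) (k+1)] - rational; roots negated = parameters, x = \frac{1}{9}, C = -\frac{4}{11}.

Reduced: x = \frac{1}{9}, 2F1, upper = {-\frac{1}{6}, \frac{13}{5}}, lower = {\frac{3}{5}}, C = -\frac{4}{11}. Verdict: none (x = \frac{1}{9}): each listed identity misses the multisets {-\frac{1}{6}, \frac{13}{5}} ; {\frac{3}{5}}.


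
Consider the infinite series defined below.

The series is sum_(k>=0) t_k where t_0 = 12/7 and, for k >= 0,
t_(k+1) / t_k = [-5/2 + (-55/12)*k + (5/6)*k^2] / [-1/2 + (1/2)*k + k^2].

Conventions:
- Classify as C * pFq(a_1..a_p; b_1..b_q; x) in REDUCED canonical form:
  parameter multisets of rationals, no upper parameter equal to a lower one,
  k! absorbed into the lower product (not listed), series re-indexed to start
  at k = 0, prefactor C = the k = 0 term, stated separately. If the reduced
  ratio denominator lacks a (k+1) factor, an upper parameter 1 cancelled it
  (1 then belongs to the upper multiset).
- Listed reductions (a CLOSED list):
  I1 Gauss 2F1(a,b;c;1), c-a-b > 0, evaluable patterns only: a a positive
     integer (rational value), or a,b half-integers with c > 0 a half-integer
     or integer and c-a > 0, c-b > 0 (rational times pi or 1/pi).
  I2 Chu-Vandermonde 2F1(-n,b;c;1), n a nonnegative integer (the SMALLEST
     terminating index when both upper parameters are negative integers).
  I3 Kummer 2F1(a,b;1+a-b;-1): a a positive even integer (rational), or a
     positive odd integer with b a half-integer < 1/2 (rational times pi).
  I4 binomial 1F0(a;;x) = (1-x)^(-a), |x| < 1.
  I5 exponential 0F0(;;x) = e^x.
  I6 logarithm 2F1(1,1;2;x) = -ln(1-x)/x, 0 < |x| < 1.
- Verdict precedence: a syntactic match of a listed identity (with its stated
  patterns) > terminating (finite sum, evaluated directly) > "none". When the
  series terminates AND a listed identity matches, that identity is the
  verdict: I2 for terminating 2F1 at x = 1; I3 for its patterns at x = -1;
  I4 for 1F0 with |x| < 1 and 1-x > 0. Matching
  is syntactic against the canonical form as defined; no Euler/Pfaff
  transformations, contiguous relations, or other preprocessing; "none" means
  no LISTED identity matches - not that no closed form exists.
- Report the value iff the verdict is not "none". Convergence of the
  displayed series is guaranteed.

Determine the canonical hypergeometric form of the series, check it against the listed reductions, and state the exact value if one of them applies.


Key step: t_0 = 12/7 here, and the expanded ratio factors over Q; C = 12/7, roots give parameters.
Ratio: r(k) = (5/6) * (k-6) (k+1/2) / [(k-1/2) (k+1)] - rational in k. x = (5/6); t_0 = 12/7; negate the roots.

Prefactor 12/7, argument 5/6: 2F1 with upper {-6, 1/2} over lower {-1/2}. Verdict: terminating. (-6)_k vanishes past k = 6, leaving a 7-term sum, computed directly. Sum: 61/27216.


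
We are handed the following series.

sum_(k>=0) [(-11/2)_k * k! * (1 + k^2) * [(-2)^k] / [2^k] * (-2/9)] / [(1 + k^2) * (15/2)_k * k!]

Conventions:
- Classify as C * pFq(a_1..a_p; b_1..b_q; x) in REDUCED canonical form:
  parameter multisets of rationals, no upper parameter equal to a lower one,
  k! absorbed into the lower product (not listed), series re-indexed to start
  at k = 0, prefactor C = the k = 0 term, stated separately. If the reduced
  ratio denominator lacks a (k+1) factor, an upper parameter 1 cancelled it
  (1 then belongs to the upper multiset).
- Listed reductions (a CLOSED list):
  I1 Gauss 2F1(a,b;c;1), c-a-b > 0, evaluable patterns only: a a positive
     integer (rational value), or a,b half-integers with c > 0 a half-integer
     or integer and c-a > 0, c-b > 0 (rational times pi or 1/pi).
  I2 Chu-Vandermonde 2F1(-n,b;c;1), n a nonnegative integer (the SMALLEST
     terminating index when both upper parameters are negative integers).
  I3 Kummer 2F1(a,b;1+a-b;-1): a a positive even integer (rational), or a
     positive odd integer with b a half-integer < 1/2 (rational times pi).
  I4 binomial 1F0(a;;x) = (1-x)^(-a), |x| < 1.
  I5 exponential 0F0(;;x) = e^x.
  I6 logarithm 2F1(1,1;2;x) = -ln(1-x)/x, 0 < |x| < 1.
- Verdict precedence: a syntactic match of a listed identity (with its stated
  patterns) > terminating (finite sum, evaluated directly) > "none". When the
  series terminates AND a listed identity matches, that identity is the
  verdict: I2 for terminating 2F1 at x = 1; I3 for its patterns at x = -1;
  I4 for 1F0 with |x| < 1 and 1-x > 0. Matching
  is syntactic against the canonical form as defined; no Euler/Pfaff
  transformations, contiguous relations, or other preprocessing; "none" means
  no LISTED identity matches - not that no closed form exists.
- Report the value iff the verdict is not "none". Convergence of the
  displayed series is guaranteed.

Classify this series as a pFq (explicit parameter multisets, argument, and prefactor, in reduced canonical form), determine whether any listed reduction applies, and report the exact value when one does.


At argument -1: a 2F1 with upper {-11/2, 1}, lower {15/2}, scaled by C = -2/9. Verdict at x = -1: Kummer's theorem (I3) matches (x = -1; c = 15/2 equals 1+a-b for upper {-11/2, 1}: listed pattern). Its exact value is (-1001/6144) * pi.

Structural cue: with t_0 = -2/9, the factorial ratio (C = -2/9) (k+a-1)!/(a-1)! is a rising factorial (a)_k.
Step ratio: r(k) = (-1) * (k-11/2) (k+1) / [(k+15/2) (k+1)] - rational; roots negated = parameters, x = (-1), C = -2/9.


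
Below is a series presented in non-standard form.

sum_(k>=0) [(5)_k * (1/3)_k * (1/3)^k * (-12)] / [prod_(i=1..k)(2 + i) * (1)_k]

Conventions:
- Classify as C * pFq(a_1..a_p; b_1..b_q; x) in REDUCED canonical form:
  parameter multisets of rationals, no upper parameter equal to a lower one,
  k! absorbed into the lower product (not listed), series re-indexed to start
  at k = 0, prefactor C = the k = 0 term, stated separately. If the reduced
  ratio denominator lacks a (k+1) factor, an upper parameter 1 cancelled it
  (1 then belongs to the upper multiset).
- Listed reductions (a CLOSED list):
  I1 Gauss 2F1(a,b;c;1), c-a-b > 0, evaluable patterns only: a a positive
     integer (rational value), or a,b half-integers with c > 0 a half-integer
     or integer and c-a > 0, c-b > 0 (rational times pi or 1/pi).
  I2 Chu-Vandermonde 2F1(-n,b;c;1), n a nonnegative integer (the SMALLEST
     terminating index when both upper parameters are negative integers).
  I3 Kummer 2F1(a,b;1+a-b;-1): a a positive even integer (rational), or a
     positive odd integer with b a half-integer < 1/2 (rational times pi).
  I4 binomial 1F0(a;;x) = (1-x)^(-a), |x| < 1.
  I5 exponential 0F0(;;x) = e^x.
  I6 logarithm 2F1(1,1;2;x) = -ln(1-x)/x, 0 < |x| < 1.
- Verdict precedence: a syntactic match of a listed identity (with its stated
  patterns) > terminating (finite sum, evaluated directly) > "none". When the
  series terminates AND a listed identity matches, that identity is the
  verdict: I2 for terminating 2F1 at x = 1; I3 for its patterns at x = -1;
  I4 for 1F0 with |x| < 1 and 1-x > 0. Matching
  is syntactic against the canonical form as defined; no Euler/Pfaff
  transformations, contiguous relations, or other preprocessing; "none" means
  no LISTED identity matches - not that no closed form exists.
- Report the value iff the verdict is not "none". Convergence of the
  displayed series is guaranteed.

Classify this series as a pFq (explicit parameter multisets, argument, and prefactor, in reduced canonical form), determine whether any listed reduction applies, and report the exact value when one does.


First insight: with t_0 = -12, the lower running product (prefactor -12) is a rising factorial.
Adjacent-term ratio: r(k) = (1/3) * (k+1/3) (k+5) / [(k+3) (k+1)] - rational in k. x = (1/3); t_0 = -12; negate the roots.

Prefactor -12, argument 1/3: 2F1 with upper {1/3, 5} over lower {3}. Verdict: no listed reduction: x = 1/3 and upper {1/3, 5} fail every I1-I6 pattern.


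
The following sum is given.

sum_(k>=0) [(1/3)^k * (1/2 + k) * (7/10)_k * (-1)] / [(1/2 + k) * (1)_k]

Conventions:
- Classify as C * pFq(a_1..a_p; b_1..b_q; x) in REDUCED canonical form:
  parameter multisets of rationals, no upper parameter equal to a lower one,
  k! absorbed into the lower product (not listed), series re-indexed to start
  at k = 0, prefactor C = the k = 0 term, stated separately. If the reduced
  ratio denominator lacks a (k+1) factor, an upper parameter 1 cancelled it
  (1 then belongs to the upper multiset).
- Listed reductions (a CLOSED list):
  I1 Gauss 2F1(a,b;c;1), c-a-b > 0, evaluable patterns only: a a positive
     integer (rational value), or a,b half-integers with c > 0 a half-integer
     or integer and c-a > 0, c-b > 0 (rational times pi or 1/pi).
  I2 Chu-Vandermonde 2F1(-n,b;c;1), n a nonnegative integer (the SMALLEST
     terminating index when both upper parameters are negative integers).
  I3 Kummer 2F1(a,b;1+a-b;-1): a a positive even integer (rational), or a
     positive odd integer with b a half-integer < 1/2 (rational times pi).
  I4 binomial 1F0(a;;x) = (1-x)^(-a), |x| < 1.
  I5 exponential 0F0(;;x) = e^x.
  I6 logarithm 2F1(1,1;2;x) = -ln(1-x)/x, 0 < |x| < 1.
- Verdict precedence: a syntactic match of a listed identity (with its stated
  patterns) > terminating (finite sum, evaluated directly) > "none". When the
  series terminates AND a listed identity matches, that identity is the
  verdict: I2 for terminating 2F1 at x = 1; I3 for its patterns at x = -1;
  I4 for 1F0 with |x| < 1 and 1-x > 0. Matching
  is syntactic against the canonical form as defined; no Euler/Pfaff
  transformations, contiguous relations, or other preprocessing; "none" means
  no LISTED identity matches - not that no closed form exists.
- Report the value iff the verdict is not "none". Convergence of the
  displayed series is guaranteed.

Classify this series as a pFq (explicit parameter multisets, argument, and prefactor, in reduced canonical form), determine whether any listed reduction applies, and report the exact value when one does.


This is -1 * 1F0(7/10; -; 1/3) in reduced canonical form. Verdict: the I4 binomial reduction applies (the 1F0 binomial series: exponent -7/10, x = 1/3). Value: (-1) * (2/3)^(-7/10).

The tell: from the first term -1: (1)_k (C = -1, x = 1/3) is k! itself.
Ratio: r(k) = (1/3) * (k+7/10) / [(k+1)] ; factor over Q: parameters, x = (1/3), and C = -1.


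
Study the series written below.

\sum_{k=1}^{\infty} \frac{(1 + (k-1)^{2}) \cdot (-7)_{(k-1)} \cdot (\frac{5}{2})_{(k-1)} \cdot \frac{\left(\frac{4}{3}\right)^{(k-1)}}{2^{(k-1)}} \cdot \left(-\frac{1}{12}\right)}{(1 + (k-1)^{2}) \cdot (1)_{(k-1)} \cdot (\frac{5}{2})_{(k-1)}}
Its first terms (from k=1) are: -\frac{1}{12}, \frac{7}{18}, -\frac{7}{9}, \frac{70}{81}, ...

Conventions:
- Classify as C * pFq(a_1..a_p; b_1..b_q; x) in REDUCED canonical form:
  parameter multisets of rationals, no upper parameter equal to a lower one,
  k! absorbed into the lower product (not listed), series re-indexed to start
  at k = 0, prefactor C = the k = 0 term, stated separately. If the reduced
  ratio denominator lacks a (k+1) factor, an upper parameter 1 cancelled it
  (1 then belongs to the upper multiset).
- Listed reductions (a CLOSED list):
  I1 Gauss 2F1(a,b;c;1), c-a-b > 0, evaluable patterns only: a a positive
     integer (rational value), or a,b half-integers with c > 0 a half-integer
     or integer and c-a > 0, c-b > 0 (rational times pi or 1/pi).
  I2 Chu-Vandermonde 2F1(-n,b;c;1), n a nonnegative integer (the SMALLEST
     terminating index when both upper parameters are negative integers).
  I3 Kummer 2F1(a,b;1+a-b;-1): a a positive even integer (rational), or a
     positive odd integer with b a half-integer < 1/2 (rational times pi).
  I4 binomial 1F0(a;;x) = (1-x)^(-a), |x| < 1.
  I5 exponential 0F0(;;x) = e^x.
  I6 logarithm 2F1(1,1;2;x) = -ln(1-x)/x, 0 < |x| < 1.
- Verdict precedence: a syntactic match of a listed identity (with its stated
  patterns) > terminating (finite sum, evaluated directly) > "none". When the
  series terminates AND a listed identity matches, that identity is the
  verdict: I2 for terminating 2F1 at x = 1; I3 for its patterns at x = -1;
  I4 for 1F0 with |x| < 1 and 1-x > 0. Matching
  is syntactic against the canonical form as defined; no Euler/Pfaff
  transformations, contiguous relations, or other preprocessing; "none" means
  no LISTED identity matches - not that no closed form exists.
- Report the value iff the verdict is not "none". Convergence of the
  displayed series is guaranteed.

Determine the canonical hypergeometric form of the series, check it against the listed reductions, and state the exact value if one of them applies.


The series (x = \frac{2}{3}) is 1F0: upper {-7}, lower {-}, prefactor -\frac{1}{12}. Verdict: this is the I4 binomial reduction (the 1F0 binomial series: exponent 7, x = \frac{2}{3}). Sum: -\frac{1}{26244}.

Structural cue: x = \frac{2}{3} and the factor k^2 + 1 cancels (top and bottom), leaving C = -1/12.
Ratio: r(k) = \frac{2}{3} * (k-7) / [(k+1)] ; factor over Q: parameters, x = \frac{2}{3}, and C = -\frac{1}{12}.


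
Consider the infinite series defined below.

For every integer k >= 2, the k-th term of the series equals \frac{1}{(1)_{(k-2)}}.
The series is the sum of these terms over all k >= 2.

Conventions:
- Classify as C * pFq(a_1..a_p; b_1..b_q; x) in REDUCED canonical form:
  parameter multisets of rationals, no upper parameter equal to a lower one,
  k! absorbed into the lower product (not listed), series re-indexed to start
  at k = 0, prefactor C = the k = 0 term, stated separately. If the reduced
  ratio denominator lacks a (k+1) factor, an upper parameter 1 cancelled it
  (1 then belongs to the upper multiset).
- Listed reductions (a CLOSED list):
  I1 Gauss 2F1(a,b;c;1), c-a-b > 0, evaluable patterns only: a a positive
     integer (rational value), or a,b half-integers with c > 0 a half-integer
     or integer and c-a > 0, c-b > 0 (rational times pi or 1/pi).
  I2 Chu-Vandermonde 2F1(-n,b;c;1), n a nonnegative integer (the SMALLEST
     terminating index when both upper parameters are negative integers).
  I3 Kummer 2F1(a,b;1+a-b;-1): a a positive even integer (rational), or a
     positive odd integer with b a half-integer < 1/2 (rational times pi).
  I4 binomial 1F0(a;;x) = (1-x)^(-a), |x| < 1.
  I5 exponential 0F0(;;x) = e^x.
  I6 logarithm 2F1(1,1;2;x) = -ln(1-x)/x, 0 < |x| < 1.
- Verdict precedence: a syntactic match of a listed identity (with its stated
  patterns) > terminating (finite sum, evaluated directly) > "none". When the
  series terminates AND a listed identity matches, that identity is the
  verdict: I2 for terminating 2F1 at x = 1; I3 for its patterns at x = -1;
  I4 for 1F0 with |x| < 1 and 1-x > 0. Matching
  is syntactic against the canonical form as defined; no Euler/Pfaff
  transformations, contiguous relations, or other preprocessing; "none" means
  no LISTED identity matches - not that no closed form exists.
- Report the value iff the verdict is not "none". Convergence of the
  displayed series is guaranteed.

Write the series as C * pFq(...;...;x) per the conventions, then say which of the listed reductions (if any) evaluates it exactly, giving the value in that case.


Canonical form: C = 1 times 0F0 with upper {-}, lower {-}, x = 1. Verdict: exponential (I5) fires (the 0F0 exponential series at x = 1). Hence: e^{1}.

The tell: t_0 = 1 here, and (1)_k (C = 1) is k! itself.
Ratio: r(k) = 1 * 1 / [(k+1)] ; factor over Q: parameters, x = 1, and C = 1.


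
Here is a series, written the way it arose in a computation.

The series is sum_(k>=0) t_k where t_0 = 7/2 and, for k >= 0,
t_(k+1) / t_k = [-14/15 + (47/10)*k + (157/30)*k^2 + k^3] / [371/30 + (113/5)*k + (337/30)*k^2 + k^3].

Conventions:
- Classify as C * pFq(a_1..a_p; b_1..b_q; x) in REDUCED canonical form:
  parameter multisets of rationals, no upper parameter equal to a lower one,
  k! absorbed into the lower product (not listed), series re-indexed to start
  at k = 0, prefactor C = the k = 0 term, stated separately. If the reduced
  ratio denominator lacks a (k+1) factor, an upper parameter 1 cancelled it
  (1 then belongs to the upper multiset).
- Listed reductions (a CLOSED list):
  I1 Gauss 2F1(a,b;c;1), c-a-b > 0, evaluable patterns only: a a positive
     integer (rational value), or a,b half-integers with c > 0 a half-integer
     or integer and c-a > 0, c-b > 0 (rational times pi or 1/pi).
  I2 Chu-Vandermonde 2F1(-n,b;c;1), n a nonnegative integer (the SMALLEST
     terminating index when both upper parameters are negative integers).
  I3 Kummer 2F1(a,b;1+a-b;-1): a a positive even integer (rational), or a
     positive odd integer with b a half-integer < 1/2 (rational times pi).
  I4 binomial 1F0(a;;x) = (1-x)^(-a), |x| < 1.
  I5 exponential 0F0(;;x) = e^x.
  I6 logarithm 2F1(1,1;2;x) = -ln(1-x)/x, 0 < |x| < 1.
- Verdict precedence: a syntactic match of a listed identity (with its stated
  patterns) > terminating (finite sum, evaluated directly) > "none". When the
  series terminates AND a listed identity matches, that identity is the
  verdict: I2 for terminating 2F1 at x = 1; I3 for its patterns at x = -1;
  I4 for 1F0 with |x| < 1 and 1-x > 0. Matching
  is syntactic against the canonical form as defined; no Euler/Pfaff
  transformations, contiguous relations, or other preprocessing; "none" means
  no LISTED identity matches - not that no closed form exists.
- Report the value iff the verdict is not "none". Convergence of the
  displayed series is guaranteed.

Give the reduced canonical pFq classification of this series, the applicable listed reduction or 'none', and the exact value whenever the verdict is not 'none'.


Canonical form: C = 7/2 times 2F1 with upper {-1/6, 4}, lower {53/6}, x = 1. Verdict: the Gauss summation I1 applies (x = 1: the Gamma ratio telescopes since c-a-b = 5 > 0 and a = 4 in Z>0). Sum: 391181/124416.

Structural cue: t_0 being 7/2, roots of the ratio polynomials (C = 7/2) are the negated parameters.
Ratio: r(k) = 1 * (k-1/6) (k+4) / [(k+53/6) (k+1)] - rational; roots negated = parameters, x = 1, C = 7/2.


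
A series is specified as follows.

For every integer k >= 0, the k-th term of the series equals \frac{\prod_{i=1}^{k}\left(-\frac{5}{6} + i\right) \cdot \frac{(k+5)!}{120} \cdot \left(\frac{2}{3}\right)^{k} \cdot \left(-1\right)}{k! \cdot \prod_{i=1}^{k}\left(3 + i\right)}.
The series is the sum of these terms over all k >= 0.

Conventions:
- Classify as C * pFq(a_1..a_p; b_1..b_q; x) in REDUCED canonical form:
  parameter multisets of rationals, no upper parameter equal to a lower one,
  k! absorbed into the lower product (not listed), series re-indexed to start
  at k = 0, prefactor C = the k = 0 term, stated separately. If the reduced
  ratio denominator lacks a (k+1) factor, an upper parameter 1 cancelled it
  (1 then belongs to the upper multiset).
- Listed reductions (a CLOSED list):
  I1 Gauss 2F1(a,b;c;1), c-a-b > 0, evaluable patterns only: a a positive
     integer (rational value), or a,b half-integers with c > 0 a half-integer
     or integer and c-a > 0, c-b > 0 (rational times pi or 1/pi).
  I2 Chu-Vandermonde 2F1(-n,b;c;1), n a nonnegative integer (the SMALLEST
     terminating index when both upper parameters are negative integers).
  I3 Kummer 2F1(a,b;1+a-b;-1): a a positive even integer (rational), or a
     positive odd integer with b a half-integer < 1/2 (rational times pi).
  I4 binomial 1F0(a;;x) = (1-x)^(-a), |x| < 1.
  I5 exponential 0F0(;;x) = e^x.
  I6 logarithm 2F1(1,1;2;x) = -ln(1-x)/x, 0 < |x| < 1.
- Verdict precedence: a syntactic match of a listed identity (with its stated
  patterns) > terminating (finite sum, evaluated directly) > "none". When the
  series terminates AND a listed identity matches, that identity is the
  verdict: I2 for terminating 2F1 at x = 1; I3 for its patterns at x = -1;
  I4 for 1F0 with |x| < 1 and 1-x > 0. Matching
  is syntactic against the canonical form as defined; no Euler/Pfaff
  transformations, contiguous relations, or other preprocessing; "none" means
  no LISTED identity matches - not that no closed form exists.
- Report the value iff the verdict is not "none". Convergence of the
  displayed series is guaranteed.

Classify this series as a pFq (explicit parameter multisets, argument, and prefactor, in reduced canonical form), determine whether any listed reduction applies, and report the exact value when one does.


Canonical form: C = -1 times 2F1 with upper {\frac{1}{6}, 6}, lower {4}, x = \frac{2}{3}. Verdict: none. No listed pattern accepts 2F1(\frac{1}{6}, 6; 4; \frac{2}{3}).

Structural cue: t_0 = -1 here, and the running product (C = -1) telescopes to a rising factorial.
Step ratio: r(k) = \frac{2}{3} * (k+\frac{1}{6}) (k+6) / [(k+4) (k+1)] - rational in k, leading ratio \frac{2}{3}; with t_0 = -1, classification follows.


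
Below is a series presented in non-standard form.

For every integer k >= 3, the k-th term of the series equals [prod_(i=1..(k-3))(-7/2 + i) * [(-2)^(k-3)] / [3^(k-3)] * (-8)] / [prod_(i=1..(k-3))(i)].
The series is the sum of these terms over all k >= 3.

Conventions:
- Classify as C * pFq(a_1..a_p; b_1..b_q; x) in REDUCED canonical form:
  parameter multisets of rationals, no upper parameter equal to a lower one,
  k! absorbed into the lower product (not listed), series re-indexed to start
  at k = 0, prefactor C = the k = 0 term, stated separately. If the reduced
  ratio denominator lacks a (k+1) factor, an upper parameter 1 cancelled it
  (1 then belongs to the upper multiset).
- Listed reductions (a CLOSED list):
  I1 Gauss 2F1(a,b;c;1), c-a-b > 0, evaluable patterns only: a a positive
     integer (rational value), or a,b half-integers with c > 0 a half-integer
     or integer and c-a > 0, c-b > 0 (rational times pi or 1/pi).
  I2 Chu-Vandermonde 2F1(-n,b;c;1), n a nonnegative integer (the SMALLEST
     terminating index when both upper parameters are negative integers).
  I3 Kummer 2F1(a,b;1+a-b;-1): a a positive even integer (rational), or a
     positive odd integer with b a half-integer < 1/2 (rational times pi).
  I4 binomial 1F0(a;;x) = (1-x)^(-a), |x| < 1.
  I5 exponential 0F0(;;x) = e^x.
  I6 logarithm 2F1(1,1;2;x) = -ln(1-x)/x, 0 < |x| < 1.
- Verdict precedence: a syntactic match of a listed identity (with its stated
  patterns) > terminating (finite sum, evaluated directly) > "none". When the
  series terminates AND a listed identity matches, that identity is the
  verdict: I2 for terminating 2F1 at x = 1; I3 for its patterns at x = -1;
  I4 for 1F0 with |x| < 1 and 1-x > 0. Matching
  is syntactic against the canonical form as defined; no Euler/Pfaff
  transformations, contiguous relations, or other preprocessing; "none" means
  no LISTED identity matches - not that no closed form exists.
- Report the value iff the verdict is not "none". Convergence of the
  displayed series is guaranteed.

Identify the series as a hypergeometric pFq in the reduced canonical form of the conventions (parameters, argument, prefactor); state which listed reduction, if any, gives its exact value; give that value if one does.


Key observation: from the first term -8: the two geometric factors (C = -8) combine into one argument.
Term ratio: r(k) = (-2/3) * (k-5/2) / [(k+1)] - poly over poly, x = (-2/3) from leading terms; C = -8 at k = 0.

Reduced: x = -2/3, 1F0, upper = {-5/2}, lower = {-}, C = -8. Verdict: the binomial series (I4) fires (the 1F0 binomial series: exponent 5/2, x = -2/3). Hence: (-8) * (5/3)^(5/2).
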